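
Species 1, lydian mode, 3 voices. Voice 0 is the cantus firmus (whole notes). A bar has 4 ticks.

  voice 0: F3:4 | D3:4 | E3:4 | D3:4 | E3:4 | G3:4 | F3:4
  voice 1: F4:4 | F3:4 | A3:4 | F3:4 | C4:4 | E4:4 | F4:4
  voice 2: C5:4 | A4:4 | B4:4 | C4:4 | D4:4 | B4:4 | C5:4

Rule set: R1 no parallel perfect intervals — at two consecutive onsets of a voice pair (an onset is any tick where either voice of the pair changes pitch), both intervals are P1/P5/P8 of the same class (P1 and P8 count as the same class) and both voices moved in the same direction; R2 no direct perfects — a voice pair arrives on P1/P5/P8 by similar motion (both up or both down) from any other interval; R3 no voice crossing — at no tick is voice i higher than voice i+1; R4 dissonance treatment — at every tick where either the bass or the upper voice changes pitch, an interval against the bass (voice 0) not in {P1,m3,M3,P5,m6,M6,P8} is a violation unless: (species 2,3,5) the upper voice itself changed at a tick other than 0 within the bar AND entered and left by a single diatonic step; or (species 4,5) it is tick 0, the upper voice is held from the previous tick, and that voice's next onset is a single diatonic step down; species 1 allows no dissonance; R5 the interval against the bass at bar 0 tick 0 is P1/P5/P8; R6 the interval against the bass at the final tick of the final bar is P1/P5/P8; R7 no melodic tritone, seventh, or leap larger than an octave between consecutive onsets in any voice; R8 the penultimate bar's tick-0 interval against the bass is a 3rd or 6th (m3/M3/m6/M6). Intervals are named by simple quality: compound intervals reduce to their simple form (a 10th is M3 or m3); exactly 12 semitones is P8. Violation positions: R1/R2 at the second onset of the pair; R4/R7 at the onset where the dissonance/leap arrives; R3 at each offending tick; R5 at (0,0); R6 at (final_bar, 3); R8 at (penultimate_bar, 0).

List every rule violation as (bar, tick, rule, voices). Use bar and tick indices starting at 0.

bar 0: v0=F3 v1=F4 v2=C5 downbeat P5
bar 1: v0=D3 v1=F3 v2=A4 downbeat P5
bar 2: v0=E3 v1=A3 v2=B4 downbeat P5
bar 3: v0=D3 v1=F3 v2=C4 downbeat m7
bar 4: v0=E3 v1=C4 v2=D4 downbeat m7
bar 5: v0=G3 v1=E4 v2=B4 downbeat M3
bar 6: v0=F3 v1=F4 v2=C5 downbeat P5
  -> R1 @ bar 1 tick 0 v(0, 2): F3/C5 P5 -> D3/A4 P5 similar
  -> R1 @ bar 2 tick 0 v(0, 2): D3/A4 P5 -> E3/B4 P5 similar
  -> R4 @ bar 2 tick 0 v(0, 1): E3/A3 P4 untreated
  -> R2 @ bar 3 tick 0 v(1, 2): A3/B4 M2 -> F3/C4 P5 similar
  -> R4 @ bar 3 tick 0 v(0, 2): D3/C4 m7 untreated
  -> R7 @ bar 3 tick 0 v(2,): B4->C4 leap 11st
  -> R4 @ bar 4 tick 0 v(0, 2): E3/D4 m7 untreated
  -> R2 @ bar 5 tick 0 v(1, 2): C4/D4 M2 -> E4/B4 P5 similar
  -> R1 @ bar 6 tick 0 v(1, 2): E4/B4 P5 -> F4/C5 P5 similar

(1, 0, R1, (0, 2))
(2, 0, R1, (0, 2))
(2, 0, R4, (0, 1))
(3, 0, R2, (1, 2))
(3, 0, R4, (0, 2))
(3, 0, R7, (2,))
(4, 0, R4, (0, 2))
(5, 0, R2, (1, 2))
(6, 0, R1, (1, 2))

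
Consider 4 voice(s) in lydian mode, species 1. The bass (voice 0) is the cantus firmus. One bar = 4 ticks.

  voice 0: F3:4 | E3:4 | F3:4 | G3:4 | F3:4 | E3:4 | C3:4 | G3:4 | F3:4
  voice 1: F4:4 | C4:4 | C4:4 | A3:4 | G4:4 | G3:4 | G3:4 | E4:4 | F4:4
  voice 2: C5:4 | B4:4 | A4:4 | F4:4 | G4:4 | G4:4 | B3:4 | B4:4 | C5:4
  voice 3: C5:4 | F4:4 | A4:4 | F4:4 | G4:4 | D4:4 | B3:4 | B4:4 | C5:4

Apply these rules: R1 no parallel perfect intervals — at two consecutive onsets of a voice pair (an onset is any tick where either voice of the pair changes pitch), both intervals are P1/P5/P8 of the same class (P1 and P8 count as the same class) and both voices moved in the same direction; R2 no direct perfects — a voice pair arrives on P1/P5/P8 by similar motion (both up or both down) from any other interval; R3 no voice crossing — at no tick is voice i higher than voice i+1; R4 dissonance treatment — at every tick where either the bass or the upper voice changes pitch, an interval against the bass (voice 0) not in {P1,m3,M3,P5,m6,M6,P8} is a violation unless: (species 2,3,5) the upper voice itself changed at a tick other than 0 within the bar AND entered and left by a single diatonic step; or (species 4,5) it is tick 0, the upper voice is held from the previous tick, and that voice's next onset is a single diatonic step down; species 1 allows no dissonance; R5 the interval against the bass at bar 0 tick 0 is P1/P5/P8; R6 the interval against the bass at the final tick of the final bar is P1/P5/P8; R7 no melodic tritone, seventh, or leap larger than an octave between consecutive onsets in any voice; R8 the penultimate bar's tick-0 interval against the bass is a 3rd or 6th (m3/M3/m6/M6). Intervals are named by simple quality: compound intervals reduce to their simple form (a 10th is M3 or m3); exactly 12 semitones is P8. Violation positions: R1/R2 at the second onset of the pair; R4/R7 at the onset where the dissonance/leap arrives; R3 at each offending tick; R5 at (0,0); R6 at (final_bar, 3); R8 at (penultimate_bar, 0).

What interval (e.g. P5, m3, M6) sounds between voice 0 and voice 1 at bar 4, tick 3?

M2

voice 0=F3 voice 1=G4 -> M2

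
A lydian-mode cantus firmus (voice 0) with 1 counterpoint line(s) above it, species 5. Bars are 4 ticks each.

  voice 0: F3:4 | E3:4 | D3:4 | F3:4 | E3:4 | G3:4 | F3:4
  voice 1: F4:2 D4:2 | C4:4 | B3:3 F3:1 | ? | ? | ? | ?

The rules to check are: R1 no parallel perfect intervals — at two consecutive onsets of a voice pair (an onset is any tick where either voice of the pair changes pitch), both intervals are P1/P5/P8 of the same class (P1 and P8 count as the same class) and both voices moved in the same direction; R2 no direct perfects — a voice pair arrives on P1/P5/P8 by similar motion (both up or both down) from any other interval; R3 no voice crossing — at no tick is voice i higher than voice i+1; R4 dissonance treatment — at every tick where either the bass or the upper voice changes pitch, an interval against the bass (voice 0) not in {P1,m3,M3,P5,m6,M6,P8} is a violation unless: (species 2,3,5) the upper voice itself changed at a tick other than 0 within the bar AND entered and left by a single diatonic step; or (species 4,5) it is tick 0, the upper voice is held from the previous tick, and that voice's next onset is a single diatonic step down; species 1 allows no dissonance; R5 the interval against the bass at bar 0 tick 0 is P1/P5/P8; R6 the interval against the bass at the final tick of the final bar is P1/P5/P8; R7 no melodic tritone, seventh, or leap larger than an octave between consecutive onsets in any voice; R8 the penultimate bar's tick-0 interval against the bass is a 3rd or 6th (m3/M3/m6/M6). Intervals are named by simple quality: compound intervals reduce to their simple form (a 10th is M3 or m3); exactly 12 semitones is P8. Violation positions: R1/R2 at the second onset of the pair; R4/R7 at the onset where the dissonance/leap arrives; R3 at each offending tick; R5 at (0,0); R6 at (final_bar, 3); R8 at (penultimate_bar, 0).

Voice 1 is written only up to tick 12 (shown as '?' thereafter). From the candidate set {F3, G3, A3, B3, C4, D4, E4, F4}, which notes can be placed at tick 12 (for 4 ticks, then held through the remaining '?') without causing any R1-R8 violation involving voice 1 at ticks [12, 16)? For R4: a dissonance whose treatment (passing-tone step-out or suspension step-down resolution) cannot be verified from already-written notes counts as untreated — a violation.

F3: legal
G3: violates R4
A3: legal
B3: violates R4,R7
C4: violates R2
D4: legal
E4: violates R4,R7
F4: violates R2

{A3, D4, F3}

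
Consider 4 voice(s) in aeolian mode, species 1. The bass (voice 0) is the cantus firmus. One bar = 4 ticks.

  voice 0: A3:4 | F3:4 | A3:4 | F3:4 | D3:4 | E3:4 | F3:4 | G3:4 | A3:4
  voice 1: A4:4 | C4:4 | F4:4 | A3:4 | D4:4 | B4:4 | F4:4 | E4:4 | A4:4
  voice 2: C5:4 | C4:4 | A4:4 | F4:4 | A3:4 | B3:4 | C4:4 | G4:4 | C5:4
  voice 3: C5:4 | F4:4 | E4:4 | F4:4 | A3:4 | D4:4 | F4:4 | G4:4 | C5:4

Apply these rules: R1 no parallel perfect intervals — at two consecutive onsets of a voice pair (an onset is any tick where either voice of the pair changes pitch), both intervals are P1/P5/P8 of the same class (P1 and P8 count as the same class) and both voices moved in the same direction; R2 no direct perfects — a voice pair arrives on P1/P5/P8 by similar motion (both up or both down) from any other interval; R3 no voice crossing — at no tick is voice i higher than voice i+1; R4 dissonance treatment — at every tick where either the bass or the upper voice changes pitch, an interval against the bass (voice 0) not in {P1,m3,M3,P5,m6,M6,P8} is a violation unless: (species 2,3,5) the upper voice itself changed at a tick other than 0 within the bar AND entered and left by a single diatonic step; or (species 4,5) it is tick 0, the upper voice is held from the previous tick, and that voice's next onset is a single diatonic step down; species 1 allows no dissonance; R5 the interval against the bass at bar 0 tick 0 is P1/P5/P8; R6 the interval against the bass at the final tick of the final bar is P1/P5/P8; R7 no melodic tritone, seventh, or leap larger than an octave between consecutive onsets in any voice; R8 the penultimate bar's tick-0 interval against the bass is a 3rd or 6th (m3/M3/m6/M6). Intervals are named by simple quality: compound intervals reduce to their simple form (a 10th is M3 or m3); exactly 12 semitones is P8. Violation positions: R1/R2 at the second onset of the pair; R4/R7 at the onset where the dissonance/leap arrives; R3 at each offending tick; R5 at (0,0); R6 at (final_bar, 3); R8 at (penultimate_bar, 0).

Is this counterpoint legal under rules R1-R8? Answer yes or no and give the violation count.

bar 0: v0=A3 v1=A4 v2=C5 v3=C5 (m3)
bar 1: v0=F3 v1=C4 v2=C4 v3=F4 (P8)
bar 2: v0=A3 v1=F4 v2=A4 v3=E4 (P5)
bar 3: v0=F3 v1=A3 v2=F4 v3=F4 (P8)
bar 4: v0=D3 v1=D4 v2=A3 v3=A3 (P5)
bar 5: v0=E3 v1=B4 v2=B3 v3=D4 (m7)
bar 6: v0=F3 v1=F4 v2=C4 v3=F4 (P8)
bar 7: v0=G3 v1=E4 v2=G4 v3=G4 (P8)
bar 8: v0=A3 v1=A4 v2=C5 v3=C5 (m3)
  R5 @ bar0.0: opens on m3
  R5 @ bar0.0: opens on m3
  R2 @ bar1.0: A3/A4 P8 -> F3/C4 P5 similar
  R2 @ bar1.0: A3/C5 m3 -> F3/C4 P5 similar
  R2 @ bar1.0: A3/C5 m3 -> F3/F4 P8 similar
  R2 @ bar1.0: A4/C5 m3 -> C4/C4 P1 similar
  R2 @ bar2.0: F3/C4 P5 -> A3/A4 P8 similar
  R3 @ bar2.0: A4 above E4
  R3 @ bar2.1: A4 above E4
  R3 @ bar2.2: A4 above E4
  R3 @ bar2.3: A4 above E4
  R1 @ bar3.0: A3/A4 P8 -> F3/F4 P8 similar
  R1 @ bar4.0: F4/F4 P1 -> A3/A3 P1 similar
  R2 @ bar4.0: F3/F4 P8 -> D3/A3 P5 similar
  R2 @ bar4.0: F3/F4 P8 -> D3/A3 P5 similar
  R3 @ bar4.0: D4 above A3
  R3 @ bar4.1: D4 above A3
  R3 @ bar4.2: D4 above A3
  R3 @ bar4.3: D4 above A3
  R1 @ bar5.0: D3/A3 P5 -> E3/B3 P5 similar
  R2 @ bar5.0: D3/D4 P8 -> E3/B4 P5 similar
  R2 @ bar5.0: D4/A3 P4 -> B4/B3 P8 similar
  R3 @ bar5.0: B4 above B3
  R4 @ bar5.0: E3/D4 m7 untreated
  R3 @ bar5.1: B4 above B3
  R3 @ bar5.2: B4 above B3
  R3 @ bar5.3: B4 above B3
  R1 @ bar6.0: E3/B3 P5 -> F3/C4 P5 similar
  R2 @ bar6.0: E3/D4 m7 -> F3/F4 P8 similar
  R3 @ bar6.0: F4 above C4
  R7 @ bar6.0: B4->F4 leap 6st
  R3 @ bar6.1: F4 above C4
  R3 @ bar6.2: F4 above C4
  R3 @ bar6.3: F4 above C4
  R1 @ bar7.0: F3/F4 P8 -> G3/G4 P8 similar
  R2 @ bar7.0: F3/C4 P5 -> G3/G4 P8 similar
  R2 @ bar7.0: C4/F4 P4 -> G4/G4 P1 similar
  R8 @ bar7.0: penult P8 not 3rd/6th
  R8 @ bar7.0: penult P8 not 3rd/6th
  R1 @ bar8.0: G4/G4 P1 -> C5/C5 P1 similar
  R2 @ bar8.0: G3/E4 M6 -> A3/A4 P8 similar
  R6 @ bar8.3: closes on m3
  R6 @ bar8.3: closes on m3

No (43 violations)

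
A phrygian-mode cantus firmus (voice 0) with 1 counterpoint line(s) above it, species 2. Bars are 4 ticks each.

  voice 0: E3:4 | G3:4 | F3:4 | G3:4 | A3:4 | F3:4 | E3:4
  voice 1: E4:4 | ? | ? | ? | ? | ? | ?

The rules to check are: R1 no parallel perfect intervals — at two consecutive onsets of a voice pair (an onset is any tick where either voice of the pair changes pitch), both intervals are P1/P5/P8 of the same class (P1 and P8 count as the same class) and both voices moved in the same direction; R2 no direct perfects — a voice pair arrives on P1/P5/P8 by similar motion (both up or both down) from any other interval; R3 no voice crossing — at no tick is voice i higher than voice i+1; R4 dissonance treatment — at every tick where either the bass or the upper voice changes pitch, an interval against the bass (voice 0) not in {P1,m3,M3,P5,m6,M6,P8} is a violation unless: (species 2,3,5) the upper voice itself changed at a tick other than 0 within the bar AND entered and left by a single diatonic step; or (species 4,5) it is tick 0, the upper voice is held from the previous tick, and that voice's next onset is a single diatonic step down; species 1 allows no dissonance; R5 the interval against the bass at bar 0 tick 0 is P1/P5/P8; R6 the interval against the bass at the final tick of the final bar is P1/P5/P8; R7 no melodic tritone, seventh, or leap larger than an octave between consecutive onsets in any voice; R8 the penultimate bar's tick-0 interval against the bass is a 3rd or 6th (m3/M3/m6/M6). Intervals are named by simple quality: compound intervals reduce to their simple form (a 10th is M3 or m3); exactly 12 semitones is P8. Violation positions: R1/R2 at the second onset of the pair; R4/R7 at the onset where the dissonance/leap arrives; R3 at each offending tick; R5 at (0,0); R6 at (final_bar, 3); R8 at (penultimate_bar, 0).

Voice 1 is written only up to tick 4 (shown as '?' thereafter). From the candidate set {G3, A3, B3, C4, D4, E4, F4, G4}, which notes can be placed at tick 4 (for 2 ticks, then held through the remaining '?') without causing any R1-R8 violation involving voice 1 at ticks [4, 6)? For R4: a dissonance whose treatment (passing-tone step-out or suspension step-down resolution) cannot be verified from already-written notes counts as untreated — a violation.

{B3, D4, E4, G3}

G3: legal
A3: violates R4
B3: legal
C4: violates R4
D4: legal
E4: legal
F4: violates R4
G4: violates R1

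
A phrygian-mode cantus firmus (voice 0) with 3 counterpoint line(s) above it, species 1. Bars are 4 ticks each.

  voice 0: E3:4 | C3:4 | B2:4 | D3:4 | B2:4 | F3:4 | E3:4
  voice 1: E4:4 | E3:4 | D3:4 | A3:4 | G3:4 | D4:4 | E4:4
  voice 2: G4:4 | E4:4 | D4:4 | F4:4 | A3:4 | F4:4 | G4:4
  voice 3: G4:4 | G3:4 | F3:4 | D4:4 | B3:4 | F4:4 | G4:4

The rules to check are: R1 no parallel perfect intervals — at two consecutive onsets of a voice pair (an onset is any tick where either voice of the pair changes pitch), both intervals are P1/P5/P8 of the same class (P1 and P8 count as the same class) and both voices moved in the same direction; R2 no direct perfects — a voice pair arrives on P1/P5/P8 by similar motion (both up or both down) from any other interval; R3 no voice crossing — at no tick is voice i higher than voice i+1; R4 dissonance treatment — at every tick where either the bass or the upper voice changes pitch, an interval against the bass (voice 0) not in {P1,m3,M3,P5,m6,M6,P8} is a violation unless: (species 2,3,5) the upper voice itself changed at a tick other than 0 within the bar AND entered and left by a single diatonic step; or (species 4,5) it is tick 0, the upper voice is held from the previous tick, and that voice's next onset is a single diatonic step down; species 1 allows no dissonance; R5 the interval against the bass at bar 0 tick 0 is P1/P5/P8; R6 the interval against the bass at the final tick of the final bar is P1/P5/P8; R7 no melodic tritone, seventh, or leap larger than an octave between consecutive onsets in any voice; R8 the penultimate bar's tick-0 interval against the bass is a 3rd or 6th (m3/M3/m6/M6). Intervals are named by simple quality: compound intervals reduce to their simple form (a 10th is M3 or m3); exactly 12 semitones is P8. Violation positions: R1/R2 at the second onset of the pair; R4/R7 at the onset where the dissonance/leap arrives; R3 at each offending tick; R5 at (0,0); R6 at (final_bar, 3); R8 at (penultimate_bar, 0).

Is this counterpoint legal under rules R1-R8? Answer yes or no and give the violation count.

bar 0: v0=E3 v1=E4 v2=G4 v3=G4 (m3)
bar 1: v0=C3 v1=E3 v2=E4 v3=G3 (P5)
bar 2: v0=B2 v1=D3 v2=D4 v3=F3 (TT)
bar 3: v0=D3 v1=A3 v2=F4 v3=D4 (P8)
bar 4: v0=B2 v1=G3 v2=A3 v3=B3 (P8)
bar 5: v0=F3 v1=D4 v2=F4 v3=F4 (P8)
bar 6: v0=E3 v1=E4 v2=G4 v3=G4 (m3)
  R5 @ bar0.0: opens on m3
  R5 @ bar0.0: opens on m3
  R2 @ bar1.0: E3/G4 m3 -> C3/G3 P5 similar
  R2 @ bar1.0: E4/G4 m3 -> E3/E4 P8 similar
  R3 @ bar1.0: E4 above G3
  R3 @ bar1.1: E4 above G3
  R3 @ bar1.2: E4 above G3
  R3 @ bar1.3: E4 above G3
  R1 @ bar2.0: E3/E4 P8 -> D3/D4 P8 similar
  R3 @ bar2.0: D4 above F3
  R4 @ bar2.0: B2/F3 TT untreated
  R3 @ bar2.1: D4 above F3
  R3 @ bar2.2: D4 above F3
  R3 @ bar2.3: D4 above F3
  R2 @ bar3.0: B2/D3 m3 -> D3/A3 P5 similar
  R2 @ bar3.0: B2/F3 TT -> D3/D4 P8 similar
  R3 @ bar3.0: F4 above D4
  R3 @ bar3.1: F4 above D4
  R3 @ bar3.2: F4 above D4
  R3 @ bar3.3: F4 above D4
  R1 @ bar4.0: D3/D4 P8 -> B2/B3 P8 similar
  R4 @ bar4.0: B2/A3 m7 untreated
  R1 @ bar5.0: B2/B3 P8 -> F3/F4 P8 similar
  R2 @ bar5.0: B2/A3 m7 -> F3/F4 P8 similar
  R2 @ bar5.0: A3/B3 M2 -> F4/F4 P1 similar
  R7 @ bar5.0: B2->F3 leap 6st
  R7 @ bar5.0: B3->F4 leap 6st
  R8 @ bar5.0: penult P8 not 3rd/6th
  R8 @ bar5.0: penult P8 not 3rd/6th
  R1 @ bar6.0: F4/F4 P1 -> G4/G4 P1 similar
  R6 @ bar6.3: closes on m3
  R6 @ bar6.3: closes on m3

No (32 violations)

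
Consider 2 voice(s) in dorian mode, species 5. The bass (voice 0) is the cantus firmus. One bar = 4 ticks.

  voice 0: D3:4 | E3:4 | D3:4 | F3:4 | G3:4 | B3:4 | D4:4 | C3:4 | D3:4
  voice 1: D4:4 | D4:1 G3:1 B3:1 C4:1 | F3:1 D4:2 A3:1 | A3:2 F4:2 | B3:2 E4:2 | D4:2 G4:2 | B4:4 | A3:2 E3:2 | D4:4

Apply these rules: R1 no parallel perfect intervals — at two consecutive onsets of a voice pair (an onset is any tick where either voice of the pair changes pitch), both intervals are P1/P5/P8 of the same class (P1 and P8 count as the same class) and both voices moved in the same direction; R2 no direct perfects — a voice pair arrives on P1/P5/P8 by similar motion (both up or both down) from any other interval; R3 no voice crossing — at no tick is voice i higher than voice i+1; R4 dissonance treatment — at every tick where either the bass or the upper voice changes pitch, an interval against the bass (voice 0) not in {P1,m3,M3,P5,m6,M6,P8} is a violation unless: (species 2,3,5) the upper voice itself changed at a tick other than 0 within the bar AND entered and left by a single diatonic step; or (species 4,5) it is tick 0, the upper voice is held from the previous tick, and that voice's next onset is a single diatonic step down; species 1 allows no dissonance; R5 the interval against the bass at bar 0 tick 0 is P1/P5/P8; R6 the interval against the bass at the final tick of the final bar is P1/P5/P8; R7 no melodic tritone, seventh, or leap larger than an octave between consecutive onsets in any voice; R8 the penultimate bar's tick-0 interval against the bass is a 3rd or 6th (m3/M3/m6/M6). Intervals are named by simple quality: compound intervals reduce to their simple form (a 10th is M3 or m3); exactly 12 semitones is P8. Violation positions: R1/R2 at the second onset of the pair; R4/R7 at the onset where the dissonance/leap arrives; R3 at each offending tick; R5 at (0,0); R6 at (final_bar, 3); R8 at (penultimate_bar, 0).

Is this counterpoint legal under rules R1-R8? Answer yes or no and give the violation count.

No (6 violations)

bar 0: v0=D3 v1=D4 (P8)
bar 1: v0=E3 v1=D4 (m7)
bar 2: v0=D3 v1=F3 (m3)
bar 3: v0=F3 v1=A3 (M3)
bar 4: v0=G3 v1=B3 (M3)
bar 5: v0=B3 v1=D4 (m3)
bar 6: v0=D4 v1=B4 (M6)
bar 7: v0=C3 v1=A3 (M6)
bar 8: v0=D3 v1=D4 (P8)
  R4 @ bar1.0: E3/D4 m7 untreated
  R7 @ bar4.0: F4->B3 leap 6st
  R7 @ bar7.0: D4->C3 leap 14st
  R7 @ bar7.0: B4->A3 leap 14st
  R2 @ bar8.0: C3/E3 M3 -> D3/D4 P8 similar
  R7 @ bar8.0: E3->D4 leap 10st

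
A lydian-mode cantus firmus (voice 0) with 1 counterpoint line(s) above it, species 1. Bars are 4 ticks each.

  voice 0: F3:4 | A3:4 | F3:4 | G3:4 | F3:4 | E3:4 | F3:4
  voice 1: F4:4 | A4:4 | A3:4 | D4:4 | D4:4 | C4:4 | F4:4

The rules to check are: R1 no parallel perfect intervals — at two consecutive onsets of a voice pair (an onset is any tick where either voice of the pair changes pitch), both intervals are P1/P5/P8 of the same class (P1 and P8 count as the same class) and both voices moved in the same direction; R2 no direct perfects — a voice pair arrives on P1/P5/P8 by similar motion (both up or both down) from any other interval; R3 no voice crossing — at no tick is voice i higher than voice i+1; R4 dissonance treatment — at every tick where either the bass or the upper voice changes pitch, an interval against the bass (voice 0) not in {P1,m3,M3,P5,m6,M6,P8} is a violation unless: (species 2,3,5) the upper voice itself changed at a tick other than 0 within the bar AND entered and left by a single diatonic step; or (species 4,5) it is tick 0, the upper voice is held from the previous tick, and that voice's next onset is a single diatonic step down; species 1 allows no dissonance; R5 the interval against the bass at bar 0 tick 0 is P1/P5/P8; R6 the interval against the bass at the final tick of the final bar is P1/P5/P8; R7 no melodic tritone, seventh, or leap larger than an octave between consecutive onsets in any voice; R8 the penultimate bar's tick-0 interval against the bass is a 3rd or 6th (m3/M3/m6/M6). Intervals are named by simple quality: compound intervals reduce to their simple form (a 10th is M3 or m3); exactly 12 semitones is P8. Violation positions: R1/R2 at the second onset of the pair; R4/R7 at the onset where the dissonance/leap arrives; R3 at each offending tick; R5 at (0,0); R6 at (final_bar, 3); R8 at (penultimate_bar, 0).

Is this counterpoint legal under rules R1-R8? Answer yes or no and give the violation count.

bar 0: v0=F3 v1=F4 (P8)
bar 1: v0=A3 v1=A4 (P8)
bar 2: v0=F3 v1=A3 (M3)
bar 3: v0=G3 v1=D4 (P5)
bar 4: v0=F3 v1=D4 (M6)
bar 5: v0=E3 v1=C4 (m6)
bar 6: v0=F3 v1=F4 (P8)
  R1 @ bar1.0: F3/F4 P8 -> A3/A4 P8 similar
  R2 @ bar3.0: F3/A3 M3 -> G3/D4 P5 similar
  R2 @ bar6.0: E3/C4 m6 -> F3/F4 P8 similar

No (3 violations)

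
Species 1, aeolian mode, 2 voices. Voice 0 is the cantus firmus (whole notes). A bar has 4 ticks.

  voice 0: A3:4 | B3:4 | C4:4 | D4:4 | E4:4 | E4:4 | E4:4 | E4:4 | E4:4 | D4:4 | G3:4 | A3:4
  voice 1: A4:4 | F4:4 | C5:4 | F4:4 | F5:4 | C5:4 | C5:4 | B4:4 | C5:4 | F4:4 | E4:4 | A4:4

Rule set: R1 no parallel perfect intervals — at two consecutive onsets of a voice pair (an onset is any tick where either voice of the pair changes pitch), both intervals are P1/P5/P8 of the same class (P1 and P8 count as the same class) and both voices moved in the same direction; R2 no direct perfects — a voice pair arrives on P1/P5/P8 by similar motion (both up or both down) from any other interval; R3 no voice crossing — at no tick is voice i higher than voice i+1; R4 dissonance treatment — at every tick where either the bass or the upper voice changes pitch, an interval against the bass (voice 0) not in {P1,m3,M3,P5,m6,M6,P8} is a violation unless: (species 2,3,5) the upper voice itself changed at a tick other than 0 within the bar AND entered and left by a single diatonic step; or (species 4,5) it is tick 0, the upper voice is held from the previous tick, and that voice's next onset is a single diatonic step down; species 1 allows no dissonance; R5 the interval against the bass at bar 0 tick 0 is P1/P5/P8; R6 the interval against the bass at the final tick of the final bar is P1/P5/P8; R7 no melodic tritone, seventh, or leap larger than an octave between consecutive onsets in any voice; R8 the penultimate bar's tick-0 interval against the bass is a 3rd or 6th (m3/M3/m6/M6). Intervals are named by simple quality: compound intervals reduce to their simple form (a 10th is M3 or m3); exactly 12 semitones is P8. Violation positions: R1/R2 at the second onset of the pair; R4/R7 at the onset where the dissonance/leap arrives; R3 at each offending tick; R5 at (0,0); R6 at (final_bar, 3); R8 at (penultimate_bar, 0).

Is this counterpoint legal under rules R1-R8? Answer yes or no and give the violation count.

bar 0: v0=A3 v1=A4 (P8)
bar 1: v0=B3 v1=F4 (TT)
bar 2: v0=C4 v1=C5 (P8)
bar 3: v0=D4 v1=F4 (m3)
bar 4: v0=E4 v1=F5 (m2)
bar 5: v0=E4 v1=C5 (m6)
bar 6: v0=E4 v1=C5 (m6)
bar 7: v0=E4 v1=B4 (P5)
bar 8: v0=E4 v1=C5 (m6)
bar 9: v0=D4 v1=F4 (m3)
bar 10: v0=G3 v1=E4 (M6)
bar 11: v0=A3 v1=A4 (P8)
  R4 @ bar1.0: B3/F4 TT untreated
  R2 @ bar2.0: B3/F4 TT -> C4/C5 P8 similar
  R4 @ bar4.0: E4/F5 m2 untreated
  R2 @ bar11.0: G3/E4 M6 -> A3/A4 P8 similar

No (4 violations)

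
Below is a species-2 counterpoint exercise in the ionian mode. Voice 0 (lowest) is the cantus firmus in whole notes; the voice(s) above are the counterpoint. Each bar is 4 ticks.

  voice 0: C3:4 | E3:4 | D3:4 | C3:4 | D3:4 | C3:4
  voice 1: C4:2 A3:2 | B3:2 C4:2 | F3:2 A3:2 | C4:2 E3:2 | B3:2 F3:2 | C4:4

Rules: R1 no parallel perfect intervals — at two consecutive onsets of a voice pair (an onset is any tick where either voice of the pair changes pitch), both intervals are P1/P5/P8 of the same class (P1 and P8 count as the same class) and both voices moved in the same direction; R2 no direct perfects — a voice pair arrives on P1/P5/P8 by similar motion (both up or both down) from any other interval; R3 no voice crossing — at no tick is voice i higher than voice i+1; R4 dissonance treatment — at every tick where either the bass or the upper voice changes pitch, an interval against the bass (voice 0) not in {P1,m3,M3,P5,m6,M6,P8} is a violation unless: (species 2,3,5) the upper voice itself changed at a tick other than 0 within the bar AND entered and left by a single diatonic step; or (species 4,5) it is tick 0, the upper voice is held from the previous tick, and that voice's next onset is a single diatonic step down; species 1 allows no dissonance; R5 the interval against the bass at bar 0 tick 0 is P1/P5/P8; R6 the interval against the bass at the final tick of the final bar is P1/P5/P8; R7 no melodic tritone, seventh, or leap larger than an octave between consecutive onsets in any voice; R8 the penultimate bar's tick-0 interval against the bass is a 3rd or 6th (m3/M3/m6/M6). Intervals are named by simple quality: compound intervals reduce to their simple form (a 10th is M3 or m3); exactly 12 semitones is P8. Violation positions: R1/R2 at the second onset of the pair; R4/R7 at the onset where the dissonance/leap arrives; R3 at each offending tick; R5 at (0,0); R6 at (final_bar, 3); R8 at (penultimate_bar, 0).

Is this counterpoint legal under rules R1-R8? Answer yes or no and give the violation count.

bar 0: v0=C3 v1=C4 (P8)
bar 1: v0=E3 v1=B3 (P5)
bar 2: v0=D3 v1=F3 (m3)
bar 3: v0=C3 v1=C4 (P8)
bar 4: v0=D3 v1=B3 (M6)
bar 5: v0=C3 v1=C4 (P8)
  R2 @ bar1.0: C3/A3 M6 -> E3/B3 P5 similar
  R7 @ bar4.2: B3->F3 leap 6st

No (2 violations)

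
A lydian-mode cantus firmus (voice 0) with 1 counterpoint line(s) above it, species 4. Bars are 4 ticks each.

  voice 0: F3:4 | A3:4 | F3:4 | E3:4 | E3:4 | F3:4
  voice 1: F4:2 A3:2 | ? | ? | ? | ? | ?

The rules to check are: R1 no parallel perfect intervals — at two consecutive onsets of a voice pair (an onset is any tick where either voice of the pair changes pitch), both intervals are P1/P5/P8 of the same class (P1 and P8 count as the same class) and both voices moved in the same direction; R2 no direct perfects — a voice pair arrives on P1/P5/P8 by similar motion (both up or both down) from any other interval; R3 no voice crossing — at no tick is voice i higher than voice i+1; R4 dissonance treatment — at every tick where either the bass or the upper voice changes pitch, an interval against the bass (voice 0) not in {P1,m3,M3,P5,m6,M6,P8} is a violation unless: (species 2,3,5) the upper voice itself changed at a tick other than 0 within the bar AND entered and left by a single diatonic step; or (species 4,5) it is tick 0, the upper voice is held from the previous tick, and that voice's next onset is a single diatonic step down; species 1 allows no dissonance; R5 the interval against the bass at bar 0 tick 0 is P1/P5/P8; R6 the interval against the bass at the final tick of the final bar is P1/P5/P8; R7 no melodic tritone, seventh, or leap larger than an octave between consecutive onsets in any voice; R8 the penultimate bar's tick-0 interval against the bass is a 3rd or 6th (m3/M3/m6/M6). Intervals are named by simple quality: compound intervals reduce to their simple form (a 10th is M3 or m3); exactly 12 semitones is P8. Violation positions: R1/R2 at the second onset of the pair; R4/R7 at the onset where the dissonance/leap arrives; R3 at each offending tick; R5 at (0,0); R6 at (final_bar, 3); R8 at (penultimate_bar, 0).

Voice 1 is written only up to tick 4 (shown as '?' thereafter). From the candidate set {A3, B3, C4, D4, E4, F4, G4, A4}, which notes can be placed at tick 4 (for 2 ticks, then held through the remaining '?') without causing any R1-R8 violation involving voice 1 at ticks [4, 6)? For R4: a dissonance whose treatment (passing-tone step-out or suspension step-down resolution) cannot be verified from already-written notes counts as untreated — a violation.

{A3, C4, F4}

A3: legal
B3: violates R4
C4: legal
D4: violates R4
E4: violates R2
F4: legal
G4: violates R4,R7
A4: violates R2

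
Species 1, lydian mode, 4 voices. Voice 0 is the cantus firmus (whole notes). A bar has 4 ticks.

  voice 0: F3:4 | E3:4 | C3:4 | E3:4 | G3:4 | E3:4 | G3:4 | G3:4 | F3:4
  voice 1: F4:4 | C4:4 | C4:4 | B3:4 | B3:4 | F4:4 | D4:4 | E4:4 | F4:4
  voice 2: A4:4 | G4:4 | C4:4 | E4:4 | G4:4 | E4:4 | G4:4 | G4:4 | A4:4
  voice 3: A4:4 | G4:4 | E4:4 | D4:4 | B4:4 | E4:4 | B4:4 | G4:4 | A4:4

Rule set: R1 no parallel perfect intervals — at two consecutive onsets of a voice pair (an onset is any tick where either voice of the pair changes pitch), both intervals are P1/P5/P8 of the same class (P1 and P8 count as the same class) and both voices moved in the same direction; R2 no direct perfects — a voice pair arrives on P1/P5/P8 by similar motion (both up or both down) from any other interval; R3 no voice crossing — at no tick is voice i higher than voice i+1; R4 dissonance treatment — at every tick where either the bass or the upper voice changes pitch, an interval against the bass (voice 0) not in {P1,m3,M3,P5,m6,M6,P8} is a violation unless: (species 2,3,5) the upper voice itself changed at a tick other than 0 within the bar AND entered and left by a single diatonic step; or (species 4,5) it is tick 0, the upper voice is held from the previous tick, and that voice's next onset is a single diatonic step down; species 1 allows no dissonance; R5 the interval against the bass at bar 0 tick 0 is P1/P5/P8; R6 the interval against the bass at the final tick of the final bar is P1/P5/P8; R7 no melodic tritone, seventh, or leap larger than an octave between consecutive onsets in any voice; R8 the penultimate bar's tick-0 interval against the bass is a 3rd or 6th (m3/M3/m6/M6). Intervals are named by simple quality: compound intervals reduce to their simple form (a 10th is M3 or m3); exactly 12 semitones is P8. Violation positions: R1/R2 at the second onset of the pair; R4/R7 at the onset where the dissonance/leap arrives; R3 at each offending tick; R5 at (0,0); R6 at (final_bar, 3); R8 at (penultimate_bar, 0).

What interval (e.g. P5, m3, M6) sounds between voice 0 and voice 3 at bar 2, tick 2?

M3

voice 0=C3 voice 3=E4 -> M3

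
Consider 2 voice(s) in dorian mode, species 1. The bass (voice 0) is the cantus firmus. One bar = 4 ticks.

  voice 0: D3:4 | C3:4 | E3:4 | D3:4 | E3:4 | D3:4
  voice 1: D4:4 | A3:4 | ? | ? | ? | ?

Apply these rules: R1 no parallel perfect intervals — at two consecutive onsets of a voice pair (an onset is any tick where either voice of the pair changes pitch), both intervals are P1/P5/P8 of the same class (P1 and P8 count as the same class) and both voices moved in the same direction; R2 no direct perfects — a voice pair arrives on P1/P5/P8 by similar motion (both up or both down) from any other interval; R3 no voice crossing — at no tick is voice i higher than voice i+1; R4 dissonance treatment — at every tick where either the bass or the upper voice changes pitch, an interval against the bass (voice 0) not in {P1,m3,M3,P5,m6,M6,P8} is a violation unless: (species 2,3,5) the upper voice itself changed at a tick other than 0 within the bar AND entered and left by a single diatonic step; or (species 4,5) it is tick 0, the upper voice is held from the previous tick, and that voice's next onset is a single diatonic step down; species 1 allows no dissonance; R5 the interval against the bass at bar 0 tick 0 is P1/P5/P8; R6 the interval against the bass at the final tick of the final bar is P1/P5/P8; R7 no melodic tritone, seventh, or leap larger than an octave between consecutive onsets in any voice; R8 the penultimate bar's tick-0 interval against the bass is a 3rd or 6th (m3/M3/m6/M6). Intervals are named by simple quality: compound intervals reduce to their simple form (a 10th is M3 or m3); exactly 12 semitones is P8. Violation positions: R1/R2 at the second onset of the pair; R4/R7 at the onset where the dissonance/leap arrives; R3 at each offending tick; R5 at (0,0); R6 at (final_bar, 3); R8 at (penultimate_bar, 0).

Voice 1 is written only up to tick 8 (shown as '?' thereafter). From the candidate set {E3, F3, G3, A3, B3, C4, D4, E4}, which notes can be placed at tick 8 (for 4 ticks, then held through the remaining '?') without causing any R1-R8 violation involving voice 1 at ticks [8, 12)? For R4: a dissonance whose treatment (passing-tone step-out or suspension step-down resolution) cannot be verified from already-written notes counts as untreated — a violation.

E3: legal
F3: violates R4
G3: legal
A3: violates R4
B3: violates R2
C4: legal
D4: violates R4
E4: violates R2

{C4, E3, G3}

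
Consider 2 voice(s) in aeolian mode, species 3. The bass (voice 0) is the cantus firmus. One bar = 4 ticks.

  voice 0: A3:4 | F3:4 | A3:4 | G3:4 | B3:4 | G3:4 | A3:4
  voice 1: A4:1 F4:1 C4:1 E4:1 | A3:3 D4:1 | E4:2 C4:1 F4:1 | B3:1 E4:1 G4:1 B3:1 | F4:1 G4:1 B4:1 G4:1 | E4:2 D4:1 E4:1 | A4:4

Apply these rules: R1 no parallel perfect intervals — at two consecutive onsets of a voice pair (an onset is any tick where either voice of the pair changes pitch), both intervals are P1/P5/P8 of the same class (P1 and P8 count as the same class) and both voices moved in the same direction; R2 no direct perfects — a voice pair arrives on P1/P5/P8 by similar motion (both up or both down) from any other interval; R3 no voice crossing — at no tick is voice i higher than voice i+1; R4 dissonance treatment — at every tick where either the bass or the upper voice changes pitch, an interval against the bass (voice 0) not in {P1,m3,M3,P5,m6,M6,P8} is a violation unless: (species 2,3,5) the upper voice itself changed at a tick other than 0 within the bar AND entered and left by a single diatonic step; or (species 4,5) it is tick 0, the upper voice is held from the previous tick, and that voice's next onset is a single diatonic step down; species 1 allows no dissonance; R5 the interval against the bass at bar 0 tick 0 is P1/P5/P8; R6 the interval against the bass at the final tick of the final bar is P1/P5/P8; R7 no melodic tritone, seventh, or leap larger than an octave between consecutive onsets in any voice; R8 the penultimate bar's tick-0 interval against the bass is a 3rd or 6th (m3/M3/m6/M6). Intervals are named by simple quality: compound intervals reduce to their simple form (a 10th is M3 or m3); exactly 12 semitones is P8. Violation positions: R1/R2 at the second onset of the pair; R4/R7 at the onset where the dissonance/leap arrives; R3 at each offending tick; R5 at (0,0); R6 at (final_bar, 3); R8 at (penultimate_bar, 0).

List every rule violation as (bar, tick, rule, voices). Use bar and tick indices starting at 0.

(2, 0, R2, (0, 1))
(3, 0, R7, (1,))
(4, 0, R4, (0, 1))
(4, 0, R7, (1,))
(6, 0, R2, (0, 1))

bar 0: v0=A3 v1=A4 downbeat P8
bar 1: v0=F3 v1=A3 downbeat M3
bar 2: v0=A3 v1=E4 downbeat P5
bar 3: v0=G3 v1=B3 downbeat M3
bar 4: v0=B3 v1=F4 downbeat TT
bar 5: v0=G3 v1=E4 downbeat M6
bar 6: v0=A3 v1=A4 downbeat P8
  -> R2 @ bar 2 tick 0 v(0, 1): F3/D4 M6 -> A3/E4 P5 similar
  -> R7 @ bar 3 tick 0 v(1,): F4->B3 leap 6st
  -> R4 @ bar 4 tick 0 v(0, 1): B3/F4 TT untreated
  -> R7 @ bar 4 tick 0 v(1,): B3->F4 leap 6st
  -> R2 @ bar 6 tick 0 v(0, 1): G3/E4 M6 -> A3/A4 P8 similar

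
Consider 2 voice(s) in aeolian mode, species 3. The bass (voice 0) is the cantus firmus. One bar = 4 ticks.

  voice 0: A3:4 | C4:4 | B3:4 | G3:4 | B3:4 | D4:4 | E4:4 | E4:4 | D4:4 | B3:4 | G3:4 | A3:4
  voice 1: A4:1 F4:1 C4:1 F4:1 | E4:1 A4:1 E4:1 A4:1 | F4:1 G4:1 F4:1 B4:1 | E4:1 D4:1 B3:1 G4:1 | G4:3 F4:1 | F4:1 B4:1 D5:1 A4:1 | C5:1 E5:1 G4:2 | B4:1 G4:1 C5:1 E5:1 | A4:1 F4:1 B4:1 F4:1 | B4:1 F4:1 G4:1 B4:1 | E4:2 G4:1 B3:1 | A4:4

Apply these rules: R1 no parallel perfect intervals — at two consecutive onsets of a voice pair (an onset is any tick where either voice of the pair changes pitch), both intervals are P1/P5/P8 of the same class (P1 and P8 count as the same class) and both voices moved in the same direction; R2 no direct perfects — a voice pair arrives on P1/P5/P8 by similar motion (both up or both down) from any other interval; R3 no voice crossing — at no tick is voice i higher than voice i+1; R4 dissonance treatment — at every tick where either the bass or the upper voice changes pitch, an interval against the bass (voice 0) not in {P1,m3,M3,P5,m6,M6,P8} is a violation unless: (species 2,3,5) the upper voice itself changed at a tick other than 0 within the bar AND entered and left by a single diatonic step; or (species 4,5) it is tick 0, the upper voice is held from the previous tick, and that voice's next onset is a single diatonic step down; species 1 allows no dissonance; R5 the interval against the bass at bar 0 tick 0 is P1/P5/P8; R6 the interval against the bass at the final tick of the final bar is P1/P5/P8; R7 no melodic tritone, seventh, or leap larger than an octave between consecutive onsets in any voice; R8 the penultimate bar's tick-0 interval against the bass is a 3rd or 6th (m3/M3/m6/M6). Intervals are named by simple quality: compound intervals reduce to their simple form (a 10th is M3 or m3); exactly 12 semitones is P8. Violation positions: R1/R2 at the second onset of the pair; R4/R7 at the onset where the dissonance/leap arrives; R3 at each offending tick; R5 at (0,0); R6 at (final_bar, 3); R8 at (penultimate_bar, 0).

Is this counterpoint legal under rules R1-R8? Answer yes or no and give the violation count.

No (13 violations)

bar 0: v0=A3 v1=A4 (P8)
bar 1: v0=C4 v1=E4 (M3)
bar 2: v0=B3 v1=F4 (TT)
bar 3: v0=G3 v1=E4 (M6)
bar 4: v0=B3 v1=G4 (m6)
bar 5: v0=D4 v1=F4 (m3)
bar 6: v0=E4 v1=C5 (m6)
bar 7: v0=E4 v1=B4 (P5)
bar 8: v0=D4 v1=A4 (P5)
bar 9: v0=B3 v1=B4 (P8)
bar 10: v0=G3 v1=E4 (M6)
bar 11: v0=A3 v1=A4 (P8)
  R4 @ bar2.0: B3/F4 TT untreated
  R4 @ bar2.2: B3/F4 TT untreated
  R7 @ bar2.3: F4->B4 leap 6st
  R4 @ bar4.3: B3/F4 TT untreated
  R7 @ bar5.1: F4->B4 leap 6st
  R2 @ bar8.0: E4/E5 P8 -> D4/A4 P5 similar
  R7 @ bar8.2: F4->B4 leap 6st
  R7 @ bar8.3: B4->F4 leap 6st
  R7 @ bar9.0: F4->B4 leap 6st
  R4 @ bar9.1: B3/F4 TT untreated
  R7 @ bar9.1: B4->F4 leap 6st
  R2 @ bar11.0: G3/B3 M3 -> A3/A4 P8 similar
  R7 @ bar11.0: B3->A4 leap 10st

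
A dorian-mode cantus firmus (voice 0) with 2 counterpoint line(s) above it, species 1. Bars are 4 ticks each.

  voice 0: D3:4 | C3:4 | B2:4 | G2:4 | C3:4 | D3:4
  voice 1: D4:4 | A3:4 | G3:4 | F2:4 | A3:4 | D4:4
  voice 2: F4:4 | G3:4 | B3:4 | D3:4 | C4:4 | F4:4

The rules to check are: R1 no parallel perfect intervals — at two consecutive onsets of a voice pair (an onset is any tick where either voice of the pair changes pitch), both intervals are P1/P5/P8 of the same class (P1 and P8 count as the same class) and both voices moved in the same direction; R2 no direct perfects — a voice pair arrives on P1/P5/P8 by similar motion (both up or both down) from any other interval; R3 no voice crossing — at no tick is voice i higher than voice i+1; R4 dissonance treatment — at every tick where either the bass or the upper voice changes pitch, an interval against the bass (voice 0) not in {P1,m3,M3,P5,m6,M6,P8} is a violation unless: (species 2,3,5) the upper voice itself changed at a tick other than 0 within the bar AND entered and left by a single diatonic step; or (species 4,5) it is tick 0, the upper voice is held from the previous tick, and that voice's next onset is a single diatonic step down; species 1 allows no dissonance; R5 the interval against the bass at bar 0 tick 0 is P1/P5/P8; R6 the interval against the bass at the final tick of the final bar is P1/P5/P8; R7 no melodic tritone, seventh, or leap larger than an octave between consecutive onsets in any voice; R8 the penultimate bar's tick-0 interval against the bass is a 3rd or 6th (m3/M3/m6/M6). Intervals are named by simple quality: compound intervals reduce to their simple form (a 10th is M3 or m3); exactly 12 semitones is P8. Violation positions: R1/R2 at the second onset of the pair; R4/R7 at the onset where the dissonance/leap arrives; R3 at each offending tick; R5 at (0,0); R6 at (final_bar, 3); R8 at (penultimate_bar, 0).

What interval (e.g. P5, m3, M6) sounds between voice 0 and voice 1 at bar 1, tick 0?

voice 0=C3 voice 1=A3 -> M6

M6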